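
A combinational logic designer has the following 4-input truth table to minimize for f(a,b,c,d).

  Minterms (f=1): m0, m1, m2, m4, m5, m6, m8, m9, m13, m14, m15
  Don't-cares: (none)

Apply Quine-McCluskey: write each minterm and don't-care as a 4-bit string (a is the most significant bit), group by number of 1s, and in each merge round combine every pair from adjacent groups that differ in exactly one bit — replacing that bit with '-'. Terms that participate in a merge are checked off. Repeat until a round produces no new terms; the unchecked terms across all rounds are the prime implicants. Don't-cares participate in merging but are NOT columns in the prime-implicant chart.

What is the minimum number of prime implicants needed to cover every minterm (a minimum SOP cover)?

4

Round 0: 0000✓ 0001✓ 0010✓ 0100✓ 0101✓ 0110✓ 1000✓ 1001✓ 1101✓ 1110✓ 1111✓
Round 1: -000✓ -001✓ -101✓ -110 0-00✓ 0-01✓ 0-10✓ 00-0✓ 000-✓ 01-0✓ 010-✓ 1-01✓ 100-✓ 11-1 111-
Round 2: --01 -00- 0--0 0-0-
PIs = {--01, -00-, -110, 0--0, 0-0-, 11-1, 111-}
Coverage chart:
  m0: -00-,0--0,0-0-
  m1: --01,-00-,0-0-
  m2: 0--0 ←essential
  m4: 0--0,0-0-
  m5: --01,0-0-
  m6: -110,0--0
  m8: -00- ←essential
  m9: --01,-00-
  m13: --01,11-1
  m14: -110,111-
  m15: 11-1,111-
Essential: -00-, 0--0
Petrick residual → --01, 111-
Min cover (4 terms): c'd + b'c' + a'd' + abc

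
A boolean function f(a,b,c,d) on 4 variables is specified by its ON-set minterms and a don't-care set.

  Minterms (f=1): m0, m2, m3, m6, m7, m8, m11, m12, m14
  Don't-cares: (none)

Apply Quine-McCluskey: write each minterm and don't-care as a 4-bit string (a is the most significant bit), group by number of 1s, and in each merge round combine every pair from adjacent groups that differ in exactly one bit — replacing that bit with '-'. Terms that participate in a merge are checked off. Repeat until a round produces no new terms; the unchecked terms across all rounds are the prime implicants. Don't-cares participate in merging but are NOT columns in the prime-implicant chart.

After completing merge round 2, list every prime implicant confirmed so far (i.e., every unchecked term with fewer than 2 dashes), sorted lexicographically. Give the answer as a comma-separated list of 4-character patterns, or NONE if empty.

-000, -011, -110, 00-0, 1-00, 11-0

Round 0: 0000✓ 0010✓ 0011✓ 0110✓ 0111✓ 1000✓ 1011✓ 1100✓ 1110✓
Round 1: -000 -011 -110 0-10✓ 0-11✓ 00-0 001-✓ 011-✓ 1-00 11-0
Round 2: 0-1-
PIs = {-000, -011, -110, 0-1-, 00-0, 1-00, 11-0}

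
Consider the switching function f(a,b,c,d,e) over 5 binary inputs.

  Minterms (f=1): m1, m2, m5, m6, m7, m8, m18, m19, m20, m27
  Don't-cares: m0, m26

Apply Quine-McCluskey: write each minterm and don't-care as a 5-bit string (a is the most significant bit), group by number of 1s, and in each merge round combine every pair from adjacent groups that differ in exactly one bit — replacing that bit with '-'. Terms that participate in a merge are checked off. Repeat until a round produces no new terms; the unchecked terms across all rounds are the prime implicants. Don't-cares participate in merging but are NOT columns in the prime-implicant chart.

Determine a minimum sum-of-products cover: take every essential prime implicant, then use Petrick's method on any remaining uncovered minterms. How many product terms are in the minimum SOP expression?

6

[col 0] 00000*, 00001*, 00010*, 00101*, 00110*, 00111*, 01000*, 10010*, 10011*, 10100, 11010*, 11011*
[col 1] -0010, 0-000, 00-01, 00-10, 000-0, 0000-, 001-1, 0011-, 1-010*, 1-011*, 1001-*, 1101-*
[col 2] 1-01-
Prime implicants: -0010, 0-000, 00-01, 00-10, 000-0, 0000-, 001-1, 0011-, 1-01-, 10100
PI chart (minterm → PIs covering it):
  1 | 00-01,0000-
  2 | -0010,00-10,000-0
  5 | 00-01,001-1
  6 | 00-10,0011-
  7 | 001-1,0011-
  8 | 0-000  (sole → essential)
  18 | -0010,1-01-
  19 | 1-01-  (sole → essential)
  20 | 10100  (sole → essential)
  27 | 1-01-  (sole → essential)
Essential prime implicants: 0-000, 1-01-, 10100
Petrick residual → -0010, 00-01, 0011-
Minimum SOP uses 6 PIs: b'c'de' + a'c'd'e' + a'b'd'e + a'b'cd + ac'd + ab'cd'e'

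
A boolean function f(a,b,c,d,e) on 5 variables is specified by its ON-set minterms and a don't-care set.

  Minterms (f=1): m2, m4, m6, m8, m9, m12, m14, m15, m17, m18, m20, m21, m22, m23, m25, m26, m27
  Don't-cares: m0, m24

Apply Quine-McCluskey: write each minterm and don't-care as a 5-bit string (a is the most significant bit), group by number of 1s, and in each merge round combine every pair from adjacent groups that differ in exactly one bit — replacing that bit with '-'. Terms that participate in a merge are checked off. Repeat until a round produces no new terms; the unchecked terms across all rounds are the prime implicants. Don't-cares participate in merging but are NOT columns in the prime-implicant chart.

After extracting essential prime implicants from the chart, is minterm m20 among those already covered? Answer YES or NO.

size-2^0 implicants → 00000(✓)  00010(✓)  00100(✓)  00110(✓)  01000(✓)  01001(✓)  01100(✓)  01110(✓)  01111(✓)  10001(✓)  10010(✓)  10100(✓)  10101(✓)  10110(✓)  10111(✓)  11000(✓)  11001(✓)  11010(✓)  11011(✓)
size-2^1 implicants → -0010(✓)  -0100(✓)  -0110(✓)  -1000(✓)  -1001(✓)  0-000(✓)  0-100(✓)  0-110(✓)  00-00(✓)  00-10(✓)  000-0(✓)  001-0(✓)  01-00(✓)  0100-(✓)  011-0(✓)  0111-  1-001  1-010  10-01  10-10(✓)  101-0(✓)  101-1(✓)  1010-(✓)  1011-(✓)  110-0(✓)  110-1(✓)  1100-(✓)  1101-(✓)
size-2^2 implicants → -0-10  -01-0  -100-  0--00  0-1-0  00--0  101--  110--
Unchecked terms (primes): -0-10, -01-0, -100-, 0--00, 0-1-0, 00--0, 0111-, 1-001, 1-010, 10-01, 101--, 110--
Minterm coverage:
  m2 ⊆ -0-10,00--0
  m4 ⊆ -01-0,0--00,0-1-0,00--0
  m6 ⊆ -0-10,-01-0,0-1-0,00--0
  m8 ⊆ -100-,0--00
  m9 ⊆ -100- [E]
  m12 ⊆ 0--00,0-1-0
  m14 ⊆ 0-1-0,0111-
  m15 ⊆ 0111- [E]
  m17 ⊆ 1-001,10-01
  m18 ⊆ -0-10,1-010
  m20 ⊆ -01-0,101--
  m21 ⊆ 10-01,101--
  m22 ⊆ -0-10,-01-0,101--
  m23 ⊆ 101-- [E]
  m25 ⊆ -100-,1-001,110--
  m26 ⊆ 1-010,110--
  m27 ⊆ 110-- [E]
E = {-100-, 0111-, 101--, 110--}

YES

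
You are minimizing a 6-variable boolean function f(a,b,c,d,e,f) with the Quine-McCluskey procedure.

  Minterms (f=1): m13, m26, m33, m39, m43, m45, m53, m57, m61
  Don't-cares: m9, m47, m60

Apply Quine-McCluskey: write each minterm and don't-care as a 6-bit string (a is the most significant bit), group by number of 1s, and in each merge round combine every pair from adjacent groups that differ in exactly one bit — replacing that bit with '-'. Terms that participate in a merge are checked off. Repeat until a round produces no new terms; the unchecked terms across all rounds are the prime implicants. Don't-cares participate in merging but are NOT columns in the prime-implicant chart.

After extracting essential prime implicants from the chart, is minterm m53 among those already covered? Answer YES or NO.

YES

size-2^0 implicants → 001001(✓)  001101(✓)  011010  100001  100111(✓)  101011(✓)  101101(✓)  101111(✓)  110101(✓)  111001(✓)  111100(✓)  111101(✓)
size-2^1 implicants → -01101  001-01  1-1101  10-111  101-11  1011-1  11-101  111-01  11110-
Unchecked terms (primes): -01101, 001-01, 011010, 1-1101, 10-111, 100001, 101-11, 1011-1, 11-101, 111-01, 11110-
Minterm coverage:
  m13 ⊆ -01101,001-01
  m26 ⊆ 011010 [E]
  m33 ⊆ 100001 [E]
  m39 ⊆ 10-111 [E]
  m43 ⊆ 101-11 [E]
  m45 ⊆ -01101,1-1101,1011-1
  m53 ⊆ 11-101 [E]
  m57 ⊆ 111-01 [E]
  m61 ⊆ 1-1101,11-101,111-01,11110-
E = {011010, 10-111, 100001, 101-11, 11-101, 111-01}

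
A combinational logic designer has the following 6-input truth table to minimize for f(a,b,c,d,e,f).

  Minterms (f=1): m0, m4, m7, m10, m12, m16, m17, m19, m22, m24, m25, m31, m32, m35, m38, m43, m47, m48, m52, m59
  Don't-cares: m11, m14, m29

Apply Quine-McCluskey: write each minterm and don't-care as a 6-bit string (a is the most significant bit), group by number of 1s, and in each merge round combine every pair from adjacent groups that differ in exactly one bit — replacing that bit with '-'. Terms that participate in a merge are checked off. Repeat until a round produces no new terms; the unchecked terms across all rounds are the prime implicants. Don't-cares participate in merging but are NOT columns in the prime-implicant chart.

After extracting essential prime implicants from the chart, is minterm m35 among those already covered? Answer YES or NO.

size-2^0 implicants → 000000(✓)  000100(✓)  000111  001010(✓)  001011(✓)  001100(✓)  001110(✓)  010000(✓)  010001(✓)  010011(✓)  010110  011000(✓)  011001(✓)  011101(✓)  011111(✓)  100000(✓)  100011(✓)  100110  101011(✓)  101111(✓)  110000(✓)  110100(✓)  111011(✓)
size-2^1 implicants → -00000(✓)  -01011  -10000(✓)  0-0000(✓)  00-100  000-00  001-10  00101-  0011-0  01-000(✓)  01-001(✓)  0100-1  01000-(✓)  011-01  01100-(✓)  0111-1  1-0000(✓)  1-1011  10-011  101-11  110-00
size-2^2 implicants → --0000  01-00-
Unchecked terms (primes): --0000, -01011, 00-100, 000-00, 000111, 001-10, 00101-, 0011-0, 01-00-, 0100-1, 010110, 011-01, 0111-1, 1-1011, 10-011, 100110, 101-11, 110-00
Minterm coverage:
  m0 ⊆ --0000,000-00
  m4 ⊆ 00-100,000-00
  m7 ⊆ 000111 [E]
  m10 ⊆ 001-10,00101-
  m12 ⊆ 00-100,0011-0
  m16 ⊆ --0000,01-00-
  m17 ⊆ 01-00-,0100-1
  m19 ⊆ 0100-1 [E]
  m22 ⊆ 010110 [E]
  m24 ⊆ 01-00- [E]
  m25 ⊆ 01-00-,011-01
  m31 ⊆ 0111-1 [E]
  m32 ⊆ --0000 [E]
  m35 ⊆ 10-011 [E]
  m38 ⊆ 100110 [E]
  m43 ⊆ -01011,1-1011,10-011,101-11
  m47 ⊆ 101-11 [E]
  m48 ⊆ --0000,110-00
  m52 ⊆ 110-00 [E]
  m59 ⊆ 1-1011 [E]
E = {--0000, 000111, 01-00-, 0100-1, 010110, 0111-1, 1-1011, 10-011, 100110, 101-11, 110-00}

YES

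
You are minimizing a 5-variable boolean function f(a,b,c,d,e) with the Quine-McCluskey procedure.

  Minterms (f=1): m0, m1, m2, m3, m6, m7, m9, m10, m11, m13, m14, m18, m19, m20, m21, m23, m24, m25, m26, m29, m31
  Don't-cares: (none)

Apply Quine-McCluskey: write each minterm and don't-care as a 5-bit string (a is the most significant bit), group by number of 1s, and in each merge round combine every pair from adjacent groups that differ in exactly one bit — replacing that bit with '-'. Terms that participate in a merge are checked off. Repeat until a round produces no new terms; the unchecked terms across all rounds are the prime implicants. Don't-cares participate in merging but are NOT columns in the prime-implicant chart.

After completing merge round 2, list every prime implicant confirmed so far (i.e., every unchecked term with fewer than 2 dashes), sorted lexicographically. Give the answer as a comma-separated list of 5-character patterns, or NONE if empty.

Round 0: 00000✓ 00001✓ 00010✓ 00011✓ 00110✓ 00111✓ 01001✓ 01010✓ 01011✓ 01101✓ 01110✓ 10010✓ 10011✓ 10100✓ 10101✓ 10111✓ 11000✓ 11001✓ 11010✓ 11101✓ 11111✓
Round 1: -0010✓ -0011✓ -0111✓ -1001✓ -1010✓ -1101✓ 0-001✓ 0-010✓ 0-011✓ 0-110✓ 00-10✓ 00-11✓ 000-0✓ 000-1✓ 0000-✓ 0001-✓ 0011-✓ 01-01✓ 01-10✓ 010-1✓ 0101-✓ 1-010✓ 1-101✓ 1-111✓ 10-11✓ 1001-✓ 101-1✓ 1010- 11-01✓ 110-0 1100- 111-1✓
Round 2: --010 -0-11 -001- -1-01 0--10 0-0-1 0-01- 00-1- 000-- 1-1-1
PIs = {--010, -0-11, -001-, -1-01, 0--10, 0-0-1, 0-01-, 00-1-, 000--, 1-1-1, 1010-, 110-0, 1100-}

1010-, 110-0, 1100-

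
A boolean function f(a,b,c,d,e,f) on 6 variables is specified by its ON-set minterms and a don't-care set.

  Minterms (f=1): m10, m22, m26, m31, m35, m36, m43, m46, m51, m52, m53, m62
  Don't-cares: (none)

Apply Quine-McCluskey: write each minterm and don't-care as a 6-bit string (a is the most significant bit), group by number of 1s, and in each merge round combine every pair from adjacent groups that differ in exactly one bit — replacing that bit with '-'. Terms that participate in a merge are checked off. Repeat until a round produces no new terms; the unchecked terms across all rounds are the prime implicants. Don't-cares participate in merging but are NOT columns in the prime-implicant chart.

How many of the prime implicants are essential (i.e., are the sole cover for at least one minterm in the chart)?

8

[col 0] 001010*, 010110, 011010*, 011111, 100011*, 100100*, 101011*, 101110*, 110011*, 110100*, 110101*, 111110*
[col 1] 0-1010, 1-0011, 1-0100, 1-1110, 10-011, 11010-
Prime implicants: 0-1010, 010110, 011111, 1-0011, 1-0100, 1-1110, 10-011, 11010-
PI chart (minterm → PIs covering it):
  10 | 0-1010  (sole → essential)
  22 | 010110  (sole → essential)
  26 | 0-1010  (sole → essential)
  31 | 011111  (sole → essential)
  35 | 1-0011,10-011
  36 | 1-0100  (sole → essential)
  43 | 10-011  (sole → essential)
  46 | 1-1110  (sole → essential)
  51 | 1-0011  (sole → essential)
  52 | 1-0100,11010-
  53 | 11010-  (sole → essential)
  62 | 1-1110  (sole → essential)
Essential prime implicants: 0-1010, 010110, 011111, 1-0011, 1-0100, 1-1110, 10-011, 11010-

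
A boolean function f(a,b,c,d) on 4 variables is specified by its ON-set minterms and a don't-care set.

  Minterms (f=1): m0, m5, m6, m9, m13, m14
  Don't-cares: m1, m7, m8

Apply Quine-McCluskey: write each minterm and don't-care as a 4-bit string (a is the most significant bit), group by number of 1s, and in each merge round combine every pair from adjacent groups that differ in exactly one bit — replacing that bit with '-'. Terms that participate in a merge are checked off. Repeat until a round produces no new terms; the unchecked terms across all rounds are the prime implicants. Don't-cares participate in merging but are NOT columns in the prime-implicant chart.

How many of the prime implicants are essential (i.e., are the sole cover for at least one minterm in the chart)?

3

Round 0: 0000✓ 0001✓ 0101✓ 0110✓ 0111✓ 1000✓ 1001✓ 1101✓ 1110✓
Round 1: -000✓ -001✓ -101✓ -110 0-01✓ 000-✓ 01-1 011- 1-01✓ 100-✓
Round 2: --01 -00-
PIs = {--01, -00-, -110, 01-1, 011-}
Coverage chart:
  m0: -00- ←essential
  m5: --01,01-1
  m6: -110,011-
  m9: --01,-00-
  m13: --01 ←essential
  m14: -110 ←essential
Essential: --01, -00-, -110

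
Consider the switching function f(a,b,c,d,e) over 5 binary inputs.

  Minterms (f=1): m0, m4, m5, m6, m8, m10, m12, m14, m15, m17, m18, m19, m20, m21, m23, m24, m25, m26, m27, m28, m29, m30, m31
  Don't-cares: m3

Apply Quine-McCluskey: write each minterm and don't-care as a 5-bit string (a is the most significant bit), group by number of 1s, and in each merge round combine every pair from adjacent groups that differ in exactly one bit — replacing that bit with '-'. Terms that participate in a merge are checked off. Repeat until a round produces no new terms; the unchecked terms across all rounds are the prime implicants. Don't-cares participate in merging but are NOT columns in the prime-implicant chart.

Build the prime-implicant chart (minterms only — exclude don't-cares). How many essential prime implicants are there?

[col 0] 00000*, 00011*, 00100*, 00101*, 00110*, 01000*, 01010*, 01100*, 01110*, 01111*, 10001*, 10010*, 10011*, 10100*, 10101*, 10111*, 11000*, 11001*, 11010*, 11011*, 11100*, 11101*, 11110*, 11111*
[col 1] -0011, -0100*, -0101*, -1000*, -1010*, -1100*, -1110*, -1111*, 0-000*, 0-100*, 0-110*, 00-00*, 001-0*, 0010-*, 01-00*, 01-10*, 010-0*, 011-0*, 0111-*, 1-001*, 1-010*, 1-011*, 1-100*, 1-101*, 1-111*, 10-01*, 10-11*, 100-1*, 1001-*, 101-1*, 1010-*, 11-00*, 11-01*, 11-10*, 11-11*, 110-0*, 110-1*, 1100-*, 1101-*, 111-0*, 111-1*, 1110-*, 1111-*
[col 2] --100, -010-, -1-00*, -1-10*, -10-0*, -11-0*, -111-, 0--00, 0-1-0, 01--0*, 1--01*, 1--11*, 1-0-1*, 1-01-, 1-1-1*, 1-10-, 10--1*, 11--0*, 11--1*, 11-0-*, 11-1-*, 110--*, 111--*
[col 3] -1--0, 1---1, 11---
Prime implicants: --100, -0011, -010-, -1--0, -111-, 0--00, 0-1-0, 1---1, 1-01-, 1-10-, 11---
PI chart (minterm → PIs covering it):
  0 | 0--00  (sole → essential)
  4 | --100,-010-,0--00,0-1-0
  5 | -010-  (sole → essential)
  6 | 0-1-0  (sole → essential)
  8 | -1--0,0--00
  10 | -1--0  (sole → essential)
  12 | --100,-1--0,0--00,0-1-0
  14 | -1--0,-111-,0-1-0
  15 | -111-  (sole → essential)
  17 | 1---1  (sole → essential)
  18 | 1-01-  (sole → essential)
  19 | -0011,1---1,1-01-
  20 | --100,-010-,1-10-
  21 | -010-,1---1,1-10-
  23 | 1---1  (sole → essential)
  24 | -1--0,11---
  25 | 1---1,11---
  26 | -1--0,1-01-,11---
  27 | 1---1,1-01-,11---
  28 | --100,-1--0,1-10-,11---
  29 | 1---1,1-10-,11---
  30 | -1--0,-111-,11---
  31 | -111-,1---1,11---
Essential prime implicants: -010-, -1--0, -111-, 0--00, 0-1-0, 1---1, 1-01-

7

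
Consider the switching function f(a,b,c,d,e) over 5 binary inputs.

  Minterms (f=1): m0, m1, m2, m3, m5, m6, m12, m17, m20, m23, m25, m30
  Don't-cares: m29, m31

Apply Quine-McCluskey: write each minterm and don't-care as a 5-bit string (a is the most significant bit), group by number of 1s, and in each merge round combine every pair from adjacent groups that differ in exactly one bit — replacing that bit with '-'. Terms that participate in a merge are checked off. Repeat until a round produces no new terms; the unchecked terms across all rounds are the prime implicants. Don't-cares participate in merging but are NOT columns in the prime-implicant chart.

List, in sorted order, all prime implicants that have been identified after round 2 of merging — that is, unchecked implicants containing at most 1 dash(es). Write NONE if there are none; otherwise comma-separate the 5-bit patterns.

-0001, 00-01, 00-10, 01100, 1-001, 1-111, 10100, 11-01, 111-1, 1111-

Round 0: 00000✓ 00001✓ 00010✓ 00011✓ 00101✓ 00110✓ 01100 10001✓ 10100 10111✓ 11001✓ 11101✓ 11110✓ 11111✓
Round 1: -0001 00-01 00-10 000-0✓ 000-1✓ 0000-✓ 0001-✓ 1-001 1-111 11-01 111-1 1111-
Round 2: 000--
PIs = {-0001, 00-01, 00-10, 000--, 01100, 1-001, 1-111, 10100, 11-01, 111-1, 1111-}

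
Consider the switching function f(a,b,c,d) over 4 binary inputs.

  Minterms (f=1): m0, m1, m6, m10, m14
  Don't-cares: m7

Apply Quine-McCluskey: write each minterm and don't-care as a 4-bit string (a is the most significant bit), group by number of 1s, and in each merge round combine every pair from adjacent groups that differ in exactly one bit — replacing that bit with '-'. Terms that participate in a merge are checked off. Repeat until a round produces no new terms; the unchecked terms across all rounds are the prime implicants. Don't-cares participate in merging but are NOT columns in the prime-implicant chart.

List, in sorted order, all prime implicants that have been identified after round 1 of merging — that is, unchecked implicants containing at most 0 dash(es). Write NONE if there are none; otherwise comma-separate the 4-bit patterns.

NONE

Round 0: 0000✓ 0001✓ 0110✓ 0111✓ 1010✓ 1110✓
Round 1: -110 000- 011- 1-10
PIs = {-110, 000-, 011-, 1-10}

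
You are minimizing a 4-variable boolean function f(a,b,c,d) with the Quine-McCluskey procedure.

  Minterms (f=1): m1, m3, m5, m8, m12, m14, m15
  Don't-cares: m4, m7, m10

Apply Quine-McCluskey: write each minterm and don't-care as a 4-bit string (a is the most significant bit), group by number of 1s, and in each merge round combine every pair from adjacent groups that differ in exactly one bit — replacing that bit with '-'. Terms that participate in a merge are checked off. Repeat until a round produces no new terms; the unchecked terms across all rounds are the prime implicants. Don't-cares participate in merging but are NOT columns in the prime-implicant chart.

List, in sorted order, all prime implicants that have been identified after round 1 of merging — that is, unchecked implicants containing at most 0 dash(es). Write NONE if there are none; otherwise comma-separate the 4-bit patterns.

[col 0] 0001*, 0011*, 0100*, 0101*, 0111*, 1000*, 1010*, 1100*, 1110*, 1111*
[col 1] -100, -111, 0-01*, 0-11*, 00-1*, 01-1*, 010-, 1-00*, 1-10*, 10-0*, 11-0*, 111-
[col 2] 0--1, 1--0
Prime implicants: -100, -111, 0--1, 010-, 1--0, 111-

NONE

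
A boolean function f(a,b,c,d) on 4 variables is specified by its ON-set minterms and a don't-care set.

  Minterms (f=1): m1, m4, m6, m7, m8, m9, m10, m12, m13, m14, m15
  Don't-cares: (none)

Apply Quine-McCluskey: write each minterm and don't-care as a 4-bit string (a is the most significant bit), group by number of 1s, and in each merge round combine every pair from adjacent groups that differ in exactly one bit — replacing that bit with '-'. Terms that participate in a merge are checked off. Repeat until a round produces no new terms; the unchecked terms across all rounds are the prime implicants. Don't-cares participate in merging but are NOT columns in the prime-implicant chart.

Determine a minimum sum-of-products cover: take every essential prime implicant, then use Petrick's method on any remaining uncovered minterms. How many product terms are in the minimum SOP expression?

5

[col 0] 0001*, 0100*, 0110*, 0111*, 1000*, 1001*, 1010*, 1100*, 1101*, 1110*, 1111*
[col 1] -001, -100*, -110*, -111*, 01-0*, 011-*, 1-00*, 1-01*, 1-10*, 10-0*, 100-*, 11-0*, 11-1*, 110-*, 111-*
[col 2] -1-0, -11-, 1--0, 1-0-, 11--
Prime implicants: -001, -1-0, -11-, 1--0, 1-0-, 11--
PI chart (minterm → PIs covering it):
  1 | -001  (sole → essential)
  4 | -1-0  (sole → essential)
  6 | -1-0,-11-
  7 | -11-  (sole → essential)
  8 | 1--0,1-0-
  9 | -001,1-0-
  10 | 1--0  (sole → essential)
  12 | -1-0,1--0,1-0-,11--
  13 | 1-0-,11--
  14 | -1-0,-11-,1--0,11--
  15 | -11-,11--
Essential prime implicants: -001, -1-0, -11-, 1--0
Petrick residual → 1-0-
Minimum SOP uses 5 PIs: b'c'd + bd' + bc + ad' + ac'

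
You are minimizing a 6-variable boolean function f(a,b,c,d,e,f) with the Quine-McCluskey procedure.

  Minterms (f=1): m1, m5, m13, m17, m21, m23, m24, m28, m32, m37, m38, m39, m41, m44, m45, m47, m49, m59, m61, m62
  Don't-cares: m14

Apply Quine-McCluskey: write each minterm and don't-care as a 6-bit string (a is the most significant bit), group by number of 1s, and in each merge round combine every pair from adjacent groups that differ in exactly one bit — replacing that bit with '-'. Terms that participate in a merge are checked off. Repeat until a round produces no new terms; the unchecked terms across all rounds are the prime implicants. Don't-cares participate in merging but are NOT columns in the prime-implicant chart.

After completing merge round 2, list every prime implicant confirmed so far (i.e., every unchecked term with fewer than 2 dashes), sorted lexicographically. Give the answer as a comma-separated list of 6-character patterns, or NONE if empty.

Round 0: 000001✓ 000101✓ 001101✓ 001110 010001✓ 010101✓ 010111✓ 011000✓ 011100✓ 100000 100101✓ 100110✓ 100111✓ 101001✓ 101100✓ 101101✓ 101111✓ 110001✓ 111011 111101✓ 111110
Round 1: -00101✓ -01101✓ -10001 0-0001✓ 0-0101✓ 00-101✓ 000-01✓ 010-01✓ 0101-1 011-00 1-1101 10-101✓ 10-111✓ 1001-1✓ 10011- 101-01 1011-1✓ 10110-
Round 2: -0-101 0-0-01 10-1-1
PIs = {-0-101, -10001, 0-0-01, 001110, 0101-1, 011-00, 1-1101, 10-1-1, 100000, 10011-, 101-01, 10110-, 111011, 111110}

-10001, 001110, 0101-1, 011-00, 1-1101, 100000, 10011-, 101-01, 10110-, 111011, 111110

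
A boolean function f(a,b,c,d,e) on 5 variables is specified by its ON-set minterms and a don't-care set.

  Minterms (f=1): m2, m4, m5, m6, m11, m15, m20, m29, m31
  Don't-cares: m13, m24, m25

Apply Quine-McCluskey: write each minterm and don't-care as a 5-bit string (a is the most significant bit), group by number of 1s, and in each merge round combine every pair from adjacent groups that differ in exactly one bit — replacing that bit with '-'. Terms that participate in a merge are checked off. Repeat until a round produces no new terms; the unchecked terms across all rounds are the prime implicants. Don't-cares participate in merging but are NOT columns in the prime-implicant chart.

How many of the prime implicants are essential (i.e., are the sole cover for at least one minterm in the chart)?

Round 0: 00010✓ 00100✓ 00101✓ 00110✓ 01011✓ 01101✓ 01111✓ 10100✓ 11000✓ 11001✓ 11101✓ 11111✓
Round 1: -0100 -1101✓ -1111✓ 0-101 00-10 001-0 0010- 01-11 011-1✓ 11-01 1100- 111-1✓
Round 2: -11-1
PIs = {-0100, -11-1, 0-101, 00-10, 001-0, 0010-, 01-11, 11-01, 1100-}
Coverage chart:
  m2: 00-10 ←essential
  m4: -0100,001-0,0010-
  m5: 0-101,0010-
  m6: 00-10,001-0
  m11: 01-11 ←essential
  m15: -11-1,01-11
  m20: -0100 ←essential
  m29: -11-1,11-01
  m31: -11-1 ←essential
Essential: -0100, -11-1, 00-10, 01-11

4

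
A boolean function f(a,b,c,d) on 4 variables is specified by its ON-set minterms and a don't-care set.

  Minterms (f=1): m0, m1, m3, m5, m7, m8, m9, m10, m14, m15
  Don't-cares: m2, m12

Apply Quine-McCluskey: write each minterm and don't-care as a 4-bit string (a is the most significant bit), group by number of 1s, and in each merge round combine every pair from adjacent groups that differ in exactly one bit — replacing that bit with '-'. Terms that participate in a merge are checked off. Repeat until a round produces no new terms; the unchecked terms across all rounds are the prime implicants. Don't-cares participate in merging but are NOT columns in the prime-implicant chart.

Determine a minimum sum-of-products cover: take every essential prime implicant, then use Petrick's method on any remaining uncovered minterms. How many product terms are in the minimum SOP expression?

4

Round 0: 0000✓ 0001✓ 0010✓ 0011✓ 0101✓ 0111✓ 1000✓ 1001✓ 1010✓ 1100✓ 1110✓ 1111✓
Round 1: -000✓ -001✓ -010✓ -111 0-01✓ 0-11✓ 00-0✓ 00-1✓ 000-✓ 001-✓ 01-1✓ 1-00✓ 1-10✓ 10-0✓ 100-✓ 11-0✓ 111-
Round 2: -0-0 -00- 0--1 00-- 1--0
PIs = {-0-0, -00-, -111, 0--1, 00--, 1--0, 111-}
Coverage chart:
  m0: -0-0,-00-,00--
  m1: -00-,0--1,00--
  m3: 0--1,00--
  m5: 0--1 ←essential
  m7: -111,0--1
  m8: -0-0,-00-,1--0
  m9: -00- ←essential
  m10: -0-0,1--0
  m14: 1--0,111-
  m15: -111,111-
Essential: -00-, 0--1
Petrick residual → -0-0, 111-
Min cover (4 terms): b'd' + b'c' + a'd + abc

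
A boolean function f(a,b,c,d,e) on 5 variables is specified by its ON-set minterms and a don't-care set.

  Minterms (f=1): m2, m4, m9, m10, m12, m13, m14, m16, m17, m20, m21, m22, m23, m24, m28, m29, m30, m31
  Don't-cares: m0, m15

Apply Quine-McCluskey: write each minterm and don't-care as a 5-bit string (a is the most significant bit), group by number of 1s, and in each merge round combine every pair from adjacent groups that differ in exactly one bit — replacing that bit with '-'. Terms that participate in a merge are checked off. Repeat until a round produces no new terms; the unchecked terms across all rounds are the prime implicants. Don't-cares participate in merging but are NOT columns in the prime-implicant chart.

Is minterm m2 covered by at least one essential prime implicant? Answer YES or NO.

size-2^0 implicants → 00000(✓)  00010(✓)  00100(✓)  01001(✓)  01010(✓)  01100(✓)  01101(✓)  01110(✓)  01111(✓)  10000(✓)  10001(✓)  10100(✓)  10101(✓)  10110(✓)  10111(✓)  11000(✓)  11100(✓)  11101(✓)  11110(✓)  11111(✓)
size-2^1 implicants → -0000(✓)  -0100(✓)  -1100(✓)  -1101(✓)  -1110(✓)  -1111(✓)  0-010  0-100(✓)  00-00(✓)  000-0  01-01  01-10  011-0(✓)  011-1(✓)  0110-(✓)  0111-(✓)  1-000(✓)  1-100(✓)  1-101(✓)  1-110(✓)  1-111(✓)  10-00(✓)  10-01(✓)  1000-(✓)  101-0(✓)  101-1(✓)  1010-(✓)  1011-(✓)  11-00(✓)  111-0(✓)  111-1(✓)  1110-(✓)  1111-(✓)
size-2^2 implicants → --100  -0-00  -11-0(✓)  -11-1(✓)  -110-(✓)  -111-(✓)  011--(✓)  1--00  1-1-0(✓)  1-1-1(✓)  1-10-(✓)  1-11-(✓)  10-0-  101--(✓)  111--(✓)
size-2^3 implicants → -11--  1-1--
Unchecked terms (primes): --100, -0-00, -11--, 0-010, 000-0, 01-01, 01-10, 1--00, 1-1--, 10-0-
Minterm coverage:
  m2 ⊆ 0-010,000-0
  m4 ⊆ --100,-0-00
  m9 ⊆ 01-01 [E]
  m10 ⊆ 0-010,01-10
  m12 ⊆ --100,-11--
  m13 ⊆ -11--,01-01
  m14 ⊆ -11--,01-10
  m16 ⊆ -0-00,1--00,10-0-
  m17 ⊆ 10-0- [E]
  m20 ⊆ --100,-0-00,1--00,1-1--,10-0-
  m21 ⊆ 1-1--,10-0-
  m22 ⊆ 1-1-- [E]
  m23 ⊆ 1-1-- [E]
  m24 ⊆ 1--00 [E]
  m28 ⊆ --100,-11--,1--00,1-1--
  m29 ⊆ -11--,1-1--
  m30 ⊆ -11--,1-1--
  m31 ⊆ -11--,1-1--
E = {01-01, 1--00, 1-1--, 10-0-}

NO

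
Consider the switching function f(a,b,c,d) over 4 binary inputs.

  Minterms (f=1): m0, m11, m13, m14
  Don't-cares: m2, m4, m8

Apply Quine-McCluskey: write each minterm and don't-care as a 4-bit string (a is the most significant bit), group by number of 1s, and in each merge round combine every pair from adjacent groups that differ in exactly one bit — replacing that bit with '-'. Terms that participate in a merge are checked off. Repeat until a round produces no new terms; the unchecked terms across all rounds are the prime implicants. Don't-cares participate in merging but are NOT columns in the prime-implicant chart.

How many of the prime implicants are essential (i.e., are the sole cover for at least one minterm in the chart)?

3

Round 0: 0000✓ 0010✓ 0100✓ 1000✓ 1011 1101 1110
Round 1: -000 0-00 00-0
PIs = {-000, 0-00, 00-0, 1011, 1101, 1110}
Coverage chart:
  m0: -000,0-00,00-0
  m11: 1011 ←essential
  m13: 1101 ←essential
  m14: 1110 ←essential
Essential: 1011, 1101, 1110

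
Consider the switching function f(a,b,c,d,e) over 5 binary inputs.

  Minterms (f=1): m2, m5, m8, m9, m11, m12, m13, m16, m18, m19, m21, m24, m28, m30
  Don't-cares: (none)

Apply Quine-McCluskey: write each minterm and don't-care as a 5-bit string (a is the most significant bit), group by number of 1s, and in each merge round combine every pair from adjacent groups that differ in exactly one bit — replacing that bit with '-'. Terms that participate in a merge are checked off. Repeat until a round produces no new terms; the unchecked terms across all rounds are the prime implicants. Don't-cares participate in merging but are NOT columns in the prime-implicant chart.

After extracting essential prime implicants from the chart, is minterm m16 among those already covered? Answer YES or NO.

[col 0] 00010*, 00101*, 01000*, 01001*, 01011*, 01100*, 01101*, 10000*, 10010*, 10011*, 10101*, 11000*, 11100*, 11110*
[col 1] -0010, -0101, -1000*, -1100*, 0-101, 01-00*, 01-01*, 010-1, 0100-*, 0110-*, 1-000, 100-0, 1001-, 11-00*, 111-0
[col 2] -1-00, 01-0-
Prime implicants: -0010, -0101, -1-00, 0-101, 01-0-, 010-1, 1-000, 100-0, 1001-, 111-0
PI chart (minterm → PIs covering it):
  2 | -0010  (sole → essential)
  5 | -0101,0-101
  8 | -1-00,01-0-
  9 | 01-0-,010-1
  11 | 010-1  (sole → essential)
  12 | -1-00,01-0-
  13 | 0-101,01-0-
  16 | 1-000,100-0
  18 | -0010,100-0,1001-
  19 | 1001-  (sole → essential)
  21 | -0101  (sole → essential)
  24 | -1-00,1-000
  28 | -1-00,111-0
  30 | 111-0  (sole → essential)
Essential prime implicants: -0010, -0101, 010-1, 1001-, 111-0

NO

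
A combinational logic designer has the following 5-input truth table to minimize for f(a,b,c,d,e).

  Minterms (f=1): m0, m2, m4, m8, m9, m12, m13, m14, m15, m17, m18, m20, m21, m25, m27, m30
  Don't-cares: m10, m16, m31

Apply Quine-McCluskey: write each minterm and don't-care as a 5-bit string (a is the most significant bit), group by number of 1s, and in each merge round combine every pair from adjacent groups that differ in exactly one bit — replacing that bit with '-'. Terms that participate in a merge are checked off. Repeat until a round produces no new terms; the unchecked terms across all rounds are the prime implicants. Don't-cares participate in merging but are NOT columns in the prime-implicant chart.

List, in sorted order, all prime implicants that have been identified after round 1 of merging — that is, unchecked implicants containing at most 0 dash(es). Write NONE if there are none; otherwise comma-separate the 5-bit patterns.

NONE

size-2^0 implicants → 00000(✓)  00010(✓)  00100(✓)  01000(✓)  01001(✓)  01010(✓)  01100(✓)  01101(✓)  01110(✓)  01111(✓)  10000(✓)  10001(✓)  10010(✓)  10100(✓)  10101(✓)  11001(✓)  11011(✓)  11110(✓)  11111(✓)
size-2^1 implicants → -0000(✓)  -0010(✓)  -0100(✓)  -1001  -1110(✓)  -1111(✓)  0-000(✓)  0-010(✓)  0-100(✓)  00-00(✓)  000-0(✓)  01-00(✓)  01-01(✓)  01-10(✓)  010-0(✓)  0100-(✓)  011-0(✓)  011-1(✓)  0110-(✓)  0111-(✓)  1-001  10-00(✓)  10-01(✓)  100-0(✓)  1000-(✓)  1010-(✓)  11-11  110-1  1111-(✓)
size-2^2 implicants → -0-00  -00-0  -111-  0--00  0-0-0  01--0  01-0-  011--  10-0-
Unchecked terms (primes): -0-00, -00-0, -1001, -111-, 0--00, 0-0-0, 01--0, 01-0-, 011--, 1-001, 10-0-, 11-11, 110-1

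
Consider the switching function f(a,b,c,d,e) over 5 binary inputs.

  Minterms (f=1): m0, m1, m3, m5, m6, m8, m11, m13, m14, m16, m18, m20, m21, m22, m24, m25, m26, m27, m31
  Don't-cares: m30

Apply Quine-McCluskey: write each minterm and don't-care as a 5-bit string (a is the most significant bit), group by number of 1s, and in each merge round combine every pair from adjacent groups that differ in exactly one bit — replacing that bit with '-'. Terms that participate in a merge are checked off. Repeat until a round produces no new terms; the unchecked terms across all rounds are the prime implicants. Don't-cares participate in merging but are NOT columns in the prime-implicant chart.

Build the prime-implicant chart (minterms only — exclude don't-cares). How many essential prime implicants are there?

Round 0: 00000✓ 00001✓ 00011✓ 00101✓ 00110✓ 01000✓ 01011✓ 01101✓ 01110✓ 10000✓ 10010✓ 10100✓ 10101✓ 10110✓ 11000✓ 11001✓ 11010✓ 11011✓ 11110✓ 11111✓
Round 1: -0000✓ -0101 -0110✓ -1000✓ -1011 -1110✓ 0-000✓ 0-011 0-101 0-110✓ 00-01 000-1 0000- 1-000✓ 1-010✓ 1-110✓ 10-00✓ 10-10✓ 100-0✓ 101-0✓ 1010- 11-10✓ 11-11✓ 110-0✓ 110-1✓ 1100-✓ 1101-✓ 1111-✓
Round 2: --000 --110 1--10 1-0-0 10--0 11-1- 110--
PIs = {--000, --110, -0101, -1011, 0-011, 0-101, 00-01, 000-1, 0000-, 1--10, 1-0-0, 10--0, 1010-, 11-1-, 110--}
Coverage chart:
  m0: --000,0000-
  m1: 00-01,000-1,0000-
  m3: 0-011,000-1
  m5: -0101,0-101,00-01
  m6: --110 ←essential
  m8: --000 ←essential
  m11: -1011,0-011
  m13: 0-101 ←essential
  m14: --110 ←essential
  m16: --000,1-0-0,10--0
  m18: 1--10,1-0-0,10--0
  m20: 10--0,1010-
  m21: -0101,1010-
  m22: --110,1--10,10--0
  m24: --000,1-0-0,110--
  m25: 110-- ←essential
  m26: 1--10,1-0-0,11-1-,110--
  m27: -1011,11-1-,110--
  m31: 11-1- ←essential
Essential: --000, --110, 0-101, 11-1-, 110--

5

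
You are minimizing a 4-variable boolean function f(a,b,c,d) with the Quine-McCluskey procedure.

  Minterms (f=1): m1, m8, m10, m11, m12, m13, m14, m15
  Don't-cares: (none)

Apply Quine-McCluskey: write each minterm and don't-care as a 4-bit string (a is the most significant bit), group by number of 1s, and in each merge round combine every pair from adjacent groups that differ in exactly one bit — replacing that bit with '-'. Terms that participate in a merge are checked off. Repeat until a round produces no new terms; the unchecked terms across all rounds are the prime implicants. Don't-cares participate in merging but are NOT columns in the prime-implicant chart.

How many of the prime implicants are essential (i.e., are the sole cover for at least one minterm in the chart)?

4

size-2^0 implicants → 0001  1000(✓)  1010(✓)  1011(✓)  1100(✓)  1101(✓)  1110(✓)  1111(✓)
size-2^1 implicants → 1-00(✓)  1-10(✓)  1-11(✓)  10-0(✓)  101-(✓)  11-0(✓)  11-1(✓)  110-(✓)  111-(✓)
size-2^2 implicants → 1--0  1-1-  11--
Unchecked terms (primes): 0001, 1--0, 1-1-, 11--
Minterm coverage:
  m1 ⊆ 0001 [E]
  m8 ⊆ 1--0 [E]
  m10 ⊆ 1--0,1-1-
  m11 ⊆ 1-1- [E]
  m12 ⊆ 1--0,11--
  m13 ⊆ 11-- [E]
  m14 ⊆ 1--0,1-1-,11--
  m15 ⊆ 1-1-,11--
E = {0001, 1--0, 1-1-, 11--}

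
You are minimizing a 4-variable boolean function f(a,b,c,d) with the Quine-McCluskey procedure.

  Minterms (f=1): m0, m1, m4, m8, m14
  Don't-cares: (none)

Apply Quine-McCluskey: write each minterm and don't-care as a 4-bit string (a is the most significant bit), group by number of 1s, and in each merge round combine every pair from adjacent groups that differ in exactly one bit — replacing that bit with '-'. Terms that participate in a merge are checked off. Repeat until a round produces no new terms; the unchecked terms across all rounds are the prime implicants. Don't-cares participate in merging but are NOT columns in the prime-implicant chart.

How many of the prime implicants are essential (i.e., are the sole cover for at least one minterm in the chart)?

[col 0] 0000*, 0001*, 0100*, 1000*, 1110
[col 1] -000, 0-00, 000-
Prime implicants: -000, 0-00, 000-, 1110
PI chart (minterm → PIs covering it):
  0 | -000,0-00,000-
  1 | 000-  (sole → essential)
  4 | 0-00  (sole → essential)
  8 | -000  (sole → essential)
  14 | 1110  (sole → essential)
Essential prime implicants: -000, 0-00, 000-, 1110

4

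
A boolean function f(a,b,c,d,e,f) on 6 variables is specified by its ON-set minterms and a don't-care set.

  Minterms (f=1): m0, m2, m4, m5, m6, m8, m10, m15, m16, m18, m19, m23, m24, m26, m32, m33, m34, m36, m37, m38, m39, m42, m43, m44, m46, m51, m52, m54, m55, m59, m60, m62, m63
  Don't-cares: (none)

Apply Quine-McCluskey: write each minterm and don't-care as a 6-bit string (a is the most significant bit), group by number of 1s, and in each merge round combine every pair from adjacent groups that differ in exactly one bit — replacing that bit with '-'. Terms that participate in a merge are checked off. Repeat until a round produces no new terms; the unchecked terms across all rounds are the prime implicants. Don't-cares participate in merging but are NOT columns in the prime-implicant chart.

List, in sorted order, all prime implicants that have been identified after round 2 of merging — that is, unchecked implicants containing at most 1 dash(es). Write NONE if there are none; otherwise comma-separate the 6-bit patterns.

[col 0] 000000*, 000010*, 000100*, 000101*, 000110*, 001000*, 001010*, 001111, 010000*, 010010*, 010011*, 010111*, 011000*, 011010*, 100000*, 100001*, 100010*, 100100*, 100101*, 100110*, 100111*, 101010*, 101011*, 101100*, 101110*, 110011*, 110100*, 110110*, 110111*, 111011*, 111100*, 111110*, 111111*
[col 1] -00000*, -00010*, -00100*, -00101*, -00110*, -01010*, -10011*, -10111*, 0-0000*, 0-0010*, 0-1000*, 0-1010*, 00-000*, 00-010*, 000-00*, 000-10*, 0000-0*, 0001-0*, 00010-*, 0010-0*, 01-000*, 01-010*, 010-11*, 0100-0*, 01001-, 0110-0*, 1-0100*, 1-0110*, 1-0111*, 1-1011, 1-1100*, 1-1110*, 10-010*, 10-100*, 10-110*, 100-00*, 100-01*, 100-10*, 1000-0*, 10000-*, 1001-0*, 1001-1*, 10010-*, 10011-*, 101-10*, 10101-, 1011-0*, 11-011*, 11-100*, 11-110*, 11-111*, 110-11*, 1101-0*, 11011-*, 111-11*, 1111-0*, 11111-*
[col 2] -0-010, -00-00*, -00-10*, -000-0*, -001-0*, -0010-, -10-11, 0--000*, 0--010*, 0-00-0*, 0-10-0*, 00-0-0*, 000--0*, 01-0-0*, 1--100*, 1--110*, 1-01-0*, 1-011-, 1-11-0*, 10--10, 10-1-0*, 100--0*, 100-0-, 1001--, 11--11, 11-1-0*, 11-11-
[col 3] -00--0, 0--0-0, 1--1-0
Prime implicants: -0-010, -00--0, -0010-, -10-11, 0--0-0, 001111, 01001-, 1--1-0, 1-011-, 1-1011, 10--10, 100-0-, 1001--, 10101-, 11--11, 11-11-

001111, 01001-, 1-1011, 10101-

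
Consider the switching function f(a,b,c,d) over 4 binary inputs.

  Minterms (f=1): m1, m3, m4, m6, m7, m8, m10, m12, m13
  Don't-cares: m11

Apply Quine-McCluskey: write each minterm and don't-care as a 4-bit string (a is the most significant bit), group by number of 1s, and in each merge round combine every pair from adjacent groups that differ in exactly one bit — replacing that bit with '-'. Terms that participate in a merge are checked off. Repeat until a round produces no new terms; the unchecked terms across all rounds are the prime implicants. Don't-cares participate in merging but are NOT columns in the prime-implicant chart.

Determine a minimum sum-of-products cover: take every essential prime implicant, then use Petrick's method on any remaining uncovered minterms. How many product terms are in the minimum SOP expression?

5

size-2^0 implicants → 0001(✓)  0011(✓)  0100(✓)  0110(✓)  0111(✓)  1000(✓)  1010(✓)  1011(✓)  1100(✓)  1101(✓)
size-2^1 implicants → -011  -100  0-11  00-1  01-0  011-  1-00  10-0  101-  110-
Unchecked terms (primes): -011, -100, 0-11, 00-1, 01-0, 011-, 1-00, 10-0, 101-, 110-
Minterm coverage:
  m1 ⊆ 00-1 [E]
  m3 ⊆ -011,0-11,00-1
  m4 ⊆ -100,01-0
  m6 ⊆ 01-0,011-
  m7 ⊆ 0-11,011-
  m8 ⊆ 1-00,10-0
  m10 ⊆ 10-0,101-
  m12 ⊆ -100,1-00,110-
  m13 ⊆ 110- [E]
E = {00-1, 110-}
Petrick residual → -100, 011-, 10-0
Cover = bc'd' + a'b'd + a'bc + ab'd' + abc'  |cover|=5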